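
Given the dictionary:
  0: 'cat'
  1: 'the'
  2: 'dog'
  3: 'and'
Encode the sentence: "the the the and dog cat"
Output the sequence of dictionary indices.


Look up each word in the dictionary:
  'the' -> 1
  'the' -> 1
  'the' -> 1
  'and' -> 3
  'dog' -> 2
  'cat' -> 0

Encoded: [1, 1, 1, 3, 2, 0]


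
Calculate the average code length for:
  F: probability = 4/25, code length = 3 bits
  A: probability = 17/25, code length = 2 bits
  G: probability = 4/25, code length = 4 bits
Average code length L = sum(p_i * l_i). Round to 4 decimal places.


Weighted contributions p_i * l_i:
  F: (4/25) * 3 = 12/25
  A: (17/25) * 2 = 34/25
  G: (4/25) * 4 = 16/25
Sum = (12 + 34 + 16)/25 = 62/25

L = 62/25 = 2.4800 bits/symbol


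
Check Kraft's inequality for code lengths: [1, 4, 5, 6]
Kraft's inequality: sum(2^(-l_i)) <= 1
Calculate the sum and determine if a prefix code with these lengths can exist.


Sum = 2^(-1) + 2^(-4) + 2^(-5) + 2^(-6)
    = 0.5 + 0.0625 + 0.03125 + 0.015625
    = 39/64 = 0.609375
Since 0.609375 <= 1, Kraft's inequality IS satisfied.
A prefix code with these lengths CAN exist.

Kraft sum = 0.609375. Satisfied.


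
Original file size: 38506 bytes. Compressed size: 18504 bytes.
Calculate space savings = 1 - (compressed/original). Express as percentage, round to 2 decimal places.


ratio = compressed/original = 18504/38506 = 0.480548
savings = 1 - ratio = 1 - 0.480548 = 0.519452
as a percentage: 0.519452 * 100 = 51.95%

Space savings = 1 - 18504/38506 = 51.95%


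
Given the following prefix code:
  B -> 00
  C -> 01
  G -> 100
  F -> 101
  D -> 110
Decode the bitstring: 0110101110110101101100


Decoding step by step:
Bits 01 -> C
Bits 101 -> F
Bits 01 -> C
Bits 110 -> D
Bits 110 -> D
Bits 101 -> F
Bits 101 -> F
Bits 100 -> G


Decoded message: CFCDDFFG


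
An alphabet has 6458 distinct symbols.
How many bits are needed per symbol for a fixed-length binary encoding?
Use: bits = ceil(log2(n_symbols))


log2(6458) = 12.6569
Bracket: 2^12 = 4096 < 6458 <= 2^13 = 8192
So ceil(log2(6458)) = 13

bits = ceil(log2(6458)) = ceil(12.6569) = 13 bits


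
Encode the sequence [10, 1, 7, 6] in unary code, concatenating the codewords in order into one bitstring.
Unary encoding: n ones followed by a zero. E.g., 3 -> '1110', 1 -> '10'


Encode each number as n ones followed by a terminating 0:
  10 -> 11111111110 (11 bits)
  1 -> 10 (2 bits)
  7 -> 11111110 (8 bits)
  6 -> 1111110 (7 bits)
Total length = 11 + 2 + 8 + 7 = 28 bits.

Unary([10, 1, 7, 6]) = 1111111111010111111101111110 (28 bits)


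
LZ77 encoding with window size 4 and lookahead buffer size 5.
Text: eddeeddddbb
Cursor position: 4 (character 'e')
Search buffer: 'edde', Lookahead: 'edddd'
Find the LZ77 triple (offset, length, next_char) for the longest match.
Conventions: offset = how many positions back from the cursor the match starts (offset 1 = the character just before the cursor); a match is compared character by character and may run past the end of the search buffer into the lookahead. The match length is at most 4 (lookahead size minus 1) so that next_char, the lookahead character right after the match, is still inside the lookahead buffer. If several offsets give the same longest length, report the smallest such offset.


Try each offset into the search buffer:
  offset=1 (pos 3, char 'e'): match length 1
  offset=2 (pos 2, char 'd'): match length 0
  offset=3 (pos 1, char 'd'): match length 0
  offset=4 (pos 0, char 'e'): match length 3
Longest match has length 3 at offset 4.
next_char = character at position 4 + 3 = 7 -> 'd'

Best match: offset=4, length=3 (matching 'edd' starting at position 0)
LZ77 triple: (4, 3, 'd')


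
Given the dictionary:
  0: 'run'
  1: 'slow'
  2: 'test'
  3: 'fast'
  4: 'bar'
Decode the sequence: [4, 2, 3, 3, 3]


Look up each index in the dictionary:
  4 -> 'bar'
  2 -> 'test'
  3 -> 'fast'
  3 -> 'fast'
  3 -> 'fast'

Decoded: "bar test fast fast fast"


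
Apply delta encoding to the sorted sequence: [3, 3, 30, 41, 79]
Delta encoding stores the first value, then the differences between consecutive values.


First value: 3
Deltas:
  3 - 3 = 0
  30 - 3 = 27
  41 - 30 = 11
  79 - 41 = 38


Delta encoded: [3, 0, 27, 11, 38]


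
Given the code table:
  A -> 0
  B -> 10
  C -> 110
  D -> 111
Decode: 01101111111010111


Decoding:
0 -> A
110 -> C
111 -> D
111 -> D
10 -> B
10 -> B
111 -> D


Result: ACDDBBD


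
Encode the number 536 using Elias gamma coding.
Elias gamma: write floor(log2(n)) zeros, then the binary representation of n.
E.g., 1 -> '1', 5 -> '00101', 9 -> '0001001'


num_bits = floor(log2(536)) + 1 = 10
leading_zeros = num_bits - 1 = 9
binary(536) = 1000011000

Elias gamma(536) = '000000000' + '1000011000' = 0000000001000011000 (19 bits)


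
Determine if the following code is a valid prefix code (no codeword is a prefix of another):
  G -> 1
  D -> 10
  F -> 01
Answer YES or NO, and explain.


Checking each pair (does one codeword prefix another?):
  G='1' vs D='10': prefix -- VIOLATION

NO -- this is NOT a valid prefix code. G (1) is a prefix of D (10).


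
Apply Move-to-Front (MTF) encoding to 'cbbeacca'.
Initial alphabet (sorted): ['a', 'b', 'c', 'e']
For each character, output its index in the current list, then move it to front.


MTF encoding:
'c': index 2 in ['a', 'b', 'c', 'e'] -> ['c', 'a', 'b', 'e']
'b': index 2 in ['c', 'a', 'b', 'e'] -> ['b', 'c', 'a', 'e']
'b': index 0 in ['b', 'c', 'a', 'e'] -> ['b', 'c', 'a', 'e']
'e': index 3 in ['b', 'c', 'a', 'e'] -> ['e', 'b', 'c', 'a']
'a': index 3 in ['e', 'b', 'c', 'a'] -> ['a', 'e', 'b', 'c']
'c': index 3 in ['a', 'e', 'b', 'c'] -> ['c', 'a', 'e', 'b']
'c': index 0 in ['c', 'a', 'e', 'b'] -> ['c', 'a', 'e', 'b']
'a': index 1 in ['c', 'a', 'e', 'b'] -> ['a', 'c', 'e', 'b']


Output: [2, 2, 0, 3, 3, 3, 0, 1]


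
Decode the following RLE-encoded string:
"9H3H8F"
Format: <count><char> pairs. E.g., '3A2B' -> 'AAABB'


Expanding each <count><char> pair:
  9H -> 'HHHHHHHHH'
  3H -> 'HHH'
  8F -> 'FFFFFFFF'

Decoded = HHHHHHHHHHHHFFFFFFFF


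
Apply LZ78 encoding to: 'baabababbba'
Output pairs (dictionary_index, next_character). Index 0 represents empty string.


LZ78 encoding steps:
Dictionary: {0: ''}
Step 1: w='' (idx 0), next='b' -> output (0, 'b'), add 'b' as idx 1
Step 2: w='' (idx 0), next='a' -> output (0, 'a'), add 'a' as idx 2
Step 3: w='a' (idx 2), next='b' -> output (2, 'b'), add 'ab' as idx 3
Step 4: w='ab' (idx 3), next='a' -> output (3, 'a'), add 'aba' as idx 4
Step 5: w='b' (idx 1), next='b' -> output (1, 'b'), add 'bb' as idx 5
Step 6: w='b' (idx 1), next='a' -> output (1, 'a'), add 'ba' as idx 6


Encoded: [(0, 'b'), (0, 'a'), (2, 'b'), (3, 'a'), (1, 'b'), (1, 'a')]


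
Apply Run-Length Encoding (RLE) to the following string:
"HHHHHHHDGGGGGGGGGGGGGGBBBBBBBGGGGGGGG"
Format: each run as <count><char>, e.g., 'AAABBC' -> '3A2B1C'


Scanning runs left to right:
  i=0: run of 'H' x 7 -> '7H'
  i=7: run of 'D' x 1 -> '1D'
  i=8: run of 'G' x 14 -> '14G'
  i=22: run of 'B' x 7 -> '7B'
  i=29: run of 'G' x 8 -> '8G'

RLE = 7H1D14G7B8G


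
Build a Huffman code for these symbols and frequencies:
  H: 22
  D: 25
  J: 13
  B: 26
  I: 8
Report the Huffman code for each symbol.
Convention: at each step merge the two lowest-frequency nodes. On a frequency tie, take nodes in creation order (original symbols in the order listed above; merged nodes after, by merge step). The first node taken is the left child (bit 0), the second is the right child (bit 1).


Huffman tree construction:
Step 1: Merge I(8) + J(13) = 21
Step 2: Merge (I+J)(21) + H(22) = 43
Step 3: Merge D(25) + B(26) = 51
Step 4: Merge ((I+J)+H)(43) + (D+B)(51) = 94
Read each symbol's code off the tree from the root (left child = 0, right child = 1).

Codes:
  H: 01 (length 2)
  D: 10 (length 2)
  J: 001 (length 3)
  B: 11 (length 2)
  I: 000 (length 3)
Average code length: 209/94 = 2.2234 bits/symbol


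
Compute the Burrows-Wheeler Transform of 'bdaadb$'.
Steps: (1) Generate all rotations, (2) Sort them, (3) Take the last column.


Rotations (sorted):
  0: $bdaadb -> last char: b
  1: aadb$bd -> last char: d
  2: adb$bda -> last char: a
  3: b$bdaad -> last char: d
  4: bdaadb$ -> last char: $
  5: daadb$b -> last char: b
  6: db$bdaa -> last char: a


BWT = bdad$ba


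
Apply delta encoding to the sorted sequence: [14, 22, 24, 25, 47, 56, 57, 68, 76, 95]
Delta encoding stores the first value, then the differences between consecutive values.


First value: 14
Deltas:
  22 - 14 = 8
  24 - 22 = 2
  25 - 24 = 1
  47 - 25 = 22
  56 - 47 = 9
  57 - 56 = 1
  68 - 57 = 11
  76 - 68 = 8
  95 - 76 = 19


Delta encoded: [14, 8, 2, 1, 22, 9, 1, 11, 8, 19]


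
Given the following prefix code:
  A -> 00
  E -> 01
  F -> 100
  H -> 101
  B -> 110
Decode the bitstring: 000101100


Decoding step by step:
Bits 00 -> A
Bits 01 -> E
Bits 01 -> E
Bits 100 -> F


Decoded message: AEEF


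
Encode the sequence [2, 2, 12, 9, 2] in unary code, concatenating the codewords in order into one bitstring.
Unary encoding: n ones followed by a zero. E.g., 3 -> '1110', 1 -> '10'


Encode each number as n ones followed by a terminating 0:
  2 -> 110 (3 bits)
  2 -> 110 (3 bits)
  12 -> 1111111111110 (13 bits)
  9 -> 1111111110 (10 bits)
  2 -> 110 (3 bits)
Total length = 3 + 3 + 13 + 10 + 3 = 32 bits.

Unary([2, 2, 12, 9, 2]) = 11011011111111111101111111110110 (32 bits)


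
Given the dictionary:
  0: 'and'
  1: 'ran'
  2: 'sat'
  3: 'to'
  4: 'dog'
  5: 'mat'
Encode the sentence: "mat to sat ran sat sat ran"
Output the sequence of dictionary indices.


Look up each word in the dictionary:
  'mat' -> 5
  'to' -> 3
  'sat' -> 2
  'ran' -> 1
  'sat' -> 2
  'sat' -> 2
  'ran' -> 1

Encoded: [5, 3, 2, 1, 2, 2, 1]


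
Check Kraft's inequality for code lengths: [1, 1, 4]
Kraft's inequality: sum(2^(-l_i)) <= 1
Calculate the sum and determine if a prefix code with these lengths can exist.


Sum = 2^(-1) + 2^(-1) + 2^(-4)
    = 0.5 + 0.5 + 0.0625
    = 17/16 = 1.0625
Since 1.0625 > 1, Kraft's inequality is NOT satisfied.
A prefix code with these lengths CANNOT exist.

Kraft sum = 1.0625. Not satisfied.


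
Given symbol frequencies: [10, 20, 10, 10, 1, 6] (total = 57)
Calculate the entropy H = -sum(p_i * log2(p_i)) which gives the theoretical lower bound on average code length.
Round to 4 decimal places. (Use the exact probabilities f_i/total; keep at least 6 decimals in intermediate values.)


Per-symbol terms -p_i * log2(p_i) with p_i = f_i/57:
  p = 10/57 = 0.175439: log2(p) = -2.510962, -p*log2(p) = 0.440520
  p = 20/57 = 0.350877: log2(p) = -1.510962, -p*log2(p) = 0.530162
  p = 10/57 = 0.175439: log2(p) = -2.510962, -p*log2(p) = 0.440520
  p = 10/57 = 0.175439: log2(p) = -2.510962, -p*log2(p) = 0.440520
  p = 1/57 = 0.017544: log2(p) = -5.832890, -p*log2(p) = 0.102331
  p = 6/57 = 0.105263: log2(p) = -3.247928, -p*log2(p) = 0.341887
H = 0.440520 + 0.530162 + 0.440520 + 0.440520 + 0.102331 + 0.341887 = 2.295940

H = 2.2959 bits/symbol


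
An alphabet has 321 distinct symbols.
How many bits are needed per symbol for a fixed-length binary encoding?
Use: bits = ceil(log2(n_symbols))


log2(321) = 8.3264
Bracket: 2^8 = 256 < 321 <= 2^9 = 512
So ceil(log2(321)) = 9

bits = ceil(log2(321)) = ceil(8.3264) = 9 bits


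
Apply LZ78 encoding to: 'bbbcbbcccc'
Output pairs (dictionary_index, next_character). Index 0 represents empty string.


LZ78 encoding steps:
Dictionary: {0: ''}
Step 1: w='' (idx 0), next='b' -> output (0, 'b'), add 'b' as idx 1
Step 2: w='b' (idx 1), next='b' -> output (1, 'b'), add 'bb' as idx 2
Step 3: w='' (idx 0), next='c' -> output (0, 'c'), add 'c' as idx 3
Step 4: w='bb' (idx 2), next='c' -> output (2, 'c'), add 'bbc' as idx 4
Step 5: w='c' (idx 3), next='c' -> output (3, 'c'), add 'cc' as idx 5
Step 6: w='c' (idx 3), end of input -> output (3, '')


Encoded: [(0, 'b'), (1, 'b'), (0, 'c'), (2, 'c'), (3, 'c'), (3, '')]


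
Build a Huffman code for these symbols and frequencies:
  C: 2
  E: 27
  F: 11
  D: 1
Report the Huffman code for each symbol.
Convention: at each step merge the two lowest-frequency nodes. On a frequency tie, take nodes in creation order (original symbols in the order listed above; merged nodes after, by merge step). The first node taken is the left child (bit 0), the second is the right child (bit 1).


Huffman tree construction:
Step 1: Merge D(1) + C(2) = 3
Step 2: Merge (D+C)(3) + F(11) = 14
Step 3: Merge ((D+C)+F)(14) + E(27) = 41
Read each symbol's code off the tree from the root (left child = 0, right child = 1).

Codes:
  C: 001 (length 3)
  E: 1 (length 1)
  F: 01 (length 2)
  D: 000 (length 3)
Average code length: 58/41 = 1.4146 bits/symbol


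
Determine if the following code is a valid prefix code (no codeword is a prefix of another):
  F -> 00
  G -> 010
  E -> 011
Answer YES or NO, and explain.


Checking each pair (does one codeword prefix another?):
  F='00' vs G='010': no prefix
  F='00' vs E='011': no prefix
  G='010' vs F='00': no prefix
  G='010' vs E='011': no prefix
  E='011' vs F='00': no prefix
  E='011' vs G='010': no prefix
No violation found over all pairs.

YES -- this is a valid prefix code. No codeword is a prefix of any other codeword.


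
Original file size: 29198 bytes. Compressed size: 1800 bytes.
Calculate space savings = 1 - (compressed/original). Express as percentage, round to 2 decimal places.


ratio = compressed/original = 1800/29198 = 0.061648
savings = 1 - ratio = 1 - 0.061648 = 0.938352
as a percentage: 0.938352 * 100 = 93.84%

Space savings = 1 - 1800/29198 = 93.84%


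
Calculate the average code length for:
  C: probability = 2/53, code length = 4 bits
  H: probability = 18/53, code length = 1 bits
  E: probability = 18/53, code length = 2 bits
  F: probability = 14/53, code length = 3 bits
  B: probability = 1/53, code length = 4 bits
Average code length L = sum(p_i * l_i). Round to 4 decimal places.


Weighted contributions p_i * l_i:
  C: (2/53) * 4 = 8/53
  H: (18/53) * 1 = 18/53
  E: (18/53) * 2 = 36/53
  F: (14/53) * 3 = 42/53
  B: (1/53) * 4 = 4/53
Sum = (8 + 18 + 36 + 42 + 4)/53 = 108/53

L = 108/53 = 2.0377 bits/symbol


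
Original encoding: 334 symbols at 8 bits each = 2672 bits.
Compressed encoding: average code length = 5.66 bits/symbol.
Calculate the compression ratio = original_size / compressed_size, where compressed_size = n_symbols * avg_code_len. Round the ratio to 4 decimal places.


original_size = n_symbols * orig_bits = 334 * 8 = 2672 bits
compressed_size = n_symbols * avg_code_len = 334 * 5.66 = 1890.44 bits
ratio = original_size / compressed_size = 2672 / 1890.44 = 1.4134

Compression ratio = 1.4134


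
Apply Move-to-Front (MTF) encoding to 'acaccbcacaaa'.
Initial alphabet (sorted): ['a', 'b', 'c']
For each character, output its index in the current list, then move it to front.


MTF encoding:
'a': index 0 in ['a', 'b', 'c'] -> ['a', 'b', 'c']
'c': index 2 in ['a', 'b', 'c'] -> ['c', 'a', 'b']
'a': index 1 in ['c', 'a', 'b'] -> ['a', 'c', 'b']
'c': index 1 in ['a', 'c', 'b'] -> ['c', 'a', 'b']
'c': index 0 in ['c', 'a', 'b'] -> ['c', 'a', 'b']
'b': index 2 in ['c', 'a', 'b'] -> ['b', 'c', 'a']
'c': index 1 in ['b', 'c', 'a'] -> ['c', 'b', 'a']
'a': index 2 in ['c', 'b', 'a'] -> ['a', 'c', 'b']
'c': index 1 in ['a', 'c', 'b'] -> ['c', 'a', 'b']
'a': index 1 in ['c', 'a', 'b'] -> ['a', 'c', 'b']
'a': index 0 in ['a', 'c', 'b'] -> ['a', 'c', 'b']
'a': index 0 in ['a', 'c', 'b'] -> ['a', 'c', 'b']


Output: [0, 2, 1, 1, 0, 2, 1, 2, 1, 1, 0, 0]


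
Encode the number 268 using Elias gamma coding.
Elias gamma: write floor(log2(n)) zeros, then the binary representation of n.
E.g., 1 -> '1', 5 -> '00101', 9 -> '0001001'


num_bits = floor(log2(268)) + 1 = 9
leading_zeros = num_bits - 1 = 8
binary(268) = 100001100

Elias gamma(268) = '00000000' + '100001100' = 00000000100001100 (17 bits)


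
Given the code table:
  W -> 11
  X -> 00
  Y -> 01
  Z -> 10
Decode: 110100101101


Decoding:
11 -> W
01 -> Y
00 -> X
10 -> Z
11 -> W
01 -> Y


Result: WYXZWY


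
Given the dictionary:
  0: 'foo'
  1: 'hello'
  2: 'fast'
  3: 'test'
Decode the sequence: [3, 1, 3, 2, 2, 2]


Look up each index in the dictionary:
  3 -> 'test'
  1 -> 'hello'
  3 -> 'test'
  2 -> 'fast'
  2 -> 'fast'
  2 -> 'fast'

Decoded: "test hello test fast fast fast"


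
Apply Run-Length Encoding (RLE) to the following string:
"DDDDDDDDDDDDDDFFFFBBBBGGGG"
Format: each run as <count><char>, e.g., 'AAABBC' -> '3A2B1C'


Scanning runs left to right:
  i=0: run of 'D' x 14 -> '14D'
  i=14: run of 'F' x 4 -> '4F'
  i=18: run of 'B' x 4 -> '4B'
  i=22: run of 'G' x 4 -> '4G'

RLE = 14D4F4B4G


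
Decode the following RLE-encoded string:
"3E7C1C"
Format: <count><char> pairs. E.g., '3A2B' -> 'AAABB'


Expanding each <count><char> pair:
  3E -> 'EEE'
  7C -> 'CCCCCCC'
  1C -> 'C'

Decoded = EEECCCCCCCC


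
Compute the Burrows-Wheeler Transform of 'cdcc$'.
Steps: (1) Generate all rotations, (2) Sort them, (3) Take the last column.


Rotations (sorted):
  0: $cdcc -> last char: c
  1: c$cdc -> last char: c
  2: cc$cd -> last char: d
  3: cdcc$ -> last char: $
  4: dcc$c -> last char: c


BWT = ccd$c


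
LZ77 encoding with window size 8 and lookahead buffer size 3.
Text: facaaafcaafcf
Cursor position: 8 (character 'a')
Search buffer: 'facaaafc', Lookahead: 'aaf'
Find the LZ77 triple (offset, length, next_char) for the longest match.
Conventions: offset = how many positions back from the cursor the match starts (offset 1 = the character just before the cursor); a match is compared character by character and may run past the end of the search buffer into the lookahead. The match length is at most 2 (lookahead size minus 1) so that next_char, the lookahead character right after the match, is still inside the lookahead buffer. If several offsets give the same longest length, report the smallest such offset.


Try each offset into the search buffer:
  offset=1 (pos 7, char 'c'): match length 0
  offset=2 (pos 6, char 'f'): match length 0
  offset=3 (pos 5, char 'a'): match length 1
  offset=4 (pos 4, char 'a'): match length 2
  offset=5 (pos 3, char 'a'): match length 2
  offset=6 (pos 2, char 'c'): match length 0
  offset=7 (pos 1, char 'a'): match length 1
  offset=8 (pos 0, char 'f'): match length 0
Longest match has length 2, found at offsets 4, 5; take the smallest, offset 4.
next_char = character at position 8 + 2 = 10 -> 'f'

Best match: offset=4, length=2 (matching 'aa' starting at position 4)
LZ77 triple: (4, 2, 'f')


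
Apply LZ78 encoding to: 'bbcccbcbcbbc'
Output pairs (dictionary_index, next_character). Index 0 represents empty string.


LZ78 encoding steps:
Dictionary: {0: ''}
Step 1: w='' (idx 0), next='b' -> output (0, 'b'), add 'b' as idx 1
Step 2: w='b' (idx 1), next='c' -> output (1, 'c'), add 'bc' as idx 2
Step 3: w='' (idx 0), next='c' -> output (0, 'c'), add 'c' as idx 3
Step 4: w='c' (idx 3), next='b' -> output (3, 'b'), add 'cb' as idx 4
Step 5: w='cb' (idx 4), next='c' -> output (4, 'c'), add 'cbc' as idx 5
Step 6: w='b' (idx 1), next='b' -> output (1, 'b'), add 'bb' as idx 6
Step 7: w='c' (idx 3), end of input -> output (3, '')


Encoded: [(0, 'b'), (1, 'c'), (0, 'c'), (3, 'b'), (4, 'c'), (1, 'b'), (3, '')]


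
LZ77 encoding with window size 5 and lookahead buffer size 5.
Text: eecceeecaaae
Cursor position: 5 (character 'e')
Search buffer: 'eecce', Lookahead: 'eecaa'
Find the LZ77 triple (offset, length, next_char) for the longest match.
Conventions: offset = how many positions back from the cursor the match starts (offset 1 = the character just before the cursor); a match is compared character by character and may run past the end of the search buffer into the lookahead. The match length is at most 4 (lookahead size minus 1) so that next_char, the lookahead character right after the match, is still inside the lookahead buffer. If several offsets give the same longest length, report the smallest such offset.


Try each offset into the search buffer:
  offset=1 (pos 4, char 'e'): match length 2
  offset=2 (pos 3, char 'c'): match length 0
  offset=3 (pos 2, char 'c'): match length 0
  offset=4 (pos 1, char 'e'): match length 1
  offset=5 (pos 0, char 'e'): match length 3
Longest match has length 3 at offset 5.
next_char = character at position 5 + 3 = 8 -> 'a'

Best match: offset=5, length=3 (matching 'eec' starting at position 0)
LZ77 triple: (5, 3, 'a')


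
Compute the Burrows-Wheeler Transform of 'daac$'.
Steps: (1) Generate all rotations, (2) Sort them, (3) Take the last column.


Rotations (sorted):
  0: $daac -> last char: c
  1: aac$d -> last char: d
  2: ac$da -> last char: a
  3: c$daa -> last char: a
  4: daac$ -> last char: $


BWT = cdaa$


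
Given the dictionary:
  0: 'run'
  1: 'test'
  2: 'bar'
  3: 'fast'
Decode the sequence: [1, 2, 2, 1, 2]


Look up each index in the dictionary:
  1 -> 'test'
  2 -> 'bar'
  2 -> 'bar'
  1 -> 'test'
  2 -> 'bar'

Decoded: "test bar bar test bar"


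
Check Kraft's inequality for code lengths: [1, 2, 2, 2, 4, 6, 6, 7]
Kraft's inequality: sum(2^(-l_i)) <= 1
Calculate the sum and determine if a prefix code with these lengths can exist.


Sum = 2^(-1) + 2^(-2) + 2^(-2) + 2^(-2) + 2^(-4) + 2^(-6) + 2^(-6) + 2^(-7)
    = 0.5 + 0.25 + 0.25 + 0.25 + 0.0625 + 0.015625 + 0.015625 + 0.0078125
    = 173/128 = 1.3515625
Since 1.3515625 > 1, Kraft's inequality is NOT satisfied.
A prefix code with these lengths CANNOT exist.

Kraft sum = 1.3515625. Not satisfied.


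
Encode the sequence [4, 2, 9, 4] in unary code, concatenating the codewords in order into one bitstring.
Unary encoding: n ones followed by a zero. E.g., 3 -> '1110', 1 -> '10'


Encode each number as n ones followed by a terminating 0:
  4 -> 11110 (5 bits)
  2 -> 110 (3 bits)
  9 -> 1111111110 (10 bits)
  4 -> 11110 (5 bits)
Total length = 5 + 3 + 10 + 5 = 23 bits.

Unary([4, 2, 9, 4]) = 11110110111111111011110 (23 bits)


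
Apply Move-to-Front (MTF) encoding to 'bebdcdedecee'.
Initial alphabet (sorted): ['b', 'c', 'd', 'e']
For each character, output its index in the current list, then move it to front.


MTF encoding:
'b': index 0 in ['b', 'c', 'd', 'e'] -> ['b', 'c', 'd', 'e']
'e': index 3 in ['b', 'c', 'd', 'e'] -> ['e', 'b', 'c', 'd']
'b': index 1 in ['e', 'b', 'c', 'd'] -> ['b', 'e', 'c', 'd']
'd': index 3 in ['b', 'e', 'c', 'd'] -> ['d', 'b', 'e', 'c']
'c': index 3 in ['d', 'b', 'e', 'c'] -> ['c', 'd', 'b', 'e']
'd': index 1 in ['c', 'd', 'b', 'e'] -> ['d', 'c', 'b', 'e']
'e': index 3 in ['d', 'c', 'b', 'e'] -> ['e', 'd', 'c', 'b']
'd': index 1 in ['e', 'd', 'c', 'b'] -> ['d', 'e', 'c', 'b']
'e': index 1 in ['d', 'e', 'c', 'b'] -> ['e', 'd', 'c', 'b']
'c': index 2 in ['e', 'd', 'c', 'b'] -> ['c', 'e', 'd', 'b']
'e': index 1 in ['c', 'e', 'd', 'b'] -> ['e', 'c', 'd', 'b']
'e': index 0 in ['e', 'c', 'd', 'b'] -> ['e', 'c', 'd', 'b']


Output: [0, 3, 1, 3, 3, 1, 3, 1, 1, 2, 1, 0]


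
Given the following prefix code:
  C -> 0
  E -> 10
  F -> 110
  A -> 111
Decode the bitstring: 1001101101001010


Decoding step by step:
Bits 10 -> E
Bits 0 -> C
Bits 110 -> F
Bits 110 -> F
Bits 10 -> E
Bits 0 -> C
Bits 10 -> E
Bits 10 -> E


Decoded message: ECFFECEE


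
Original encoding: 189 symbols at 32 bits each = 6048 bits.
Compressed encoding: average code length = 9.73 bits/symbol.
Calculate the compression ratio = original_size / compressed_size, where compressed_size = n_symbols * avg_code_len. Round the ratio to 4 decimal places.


original_size = n_symbols * orig_bits = 189 * 32 = 6048 bits
compressed_size = n_symbols * avg_code_len = 189 * 9.73 = 1838.97 bits
ratio = original_size / compressed_size = 6048 / 1838.97 = 3.2888

Compression ratio = 3.2888


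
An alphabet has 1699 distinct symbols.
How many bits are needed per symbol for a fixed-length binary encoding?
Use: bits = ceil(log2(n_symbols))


log2(1699) = 10.7305
Bracket: 2^10 = 1024 < 1699 <= 2^11 = 2048
So ceil(log2(1699)) = 11

bits = ceil(log2(1699)) = ceil(10.7305) = 11 bits


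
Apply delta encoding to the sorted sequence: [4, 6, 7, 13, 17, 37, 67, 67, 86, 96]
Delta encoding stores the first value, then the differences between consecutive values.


First value: 4
Deltas:
  6 - 4 = 2
  7 - 6 = 1
  13 - 7 = 6
  17 - 13 = 4
  37 - 17 = 20
  67 - 37 = 30
  67 - 67 = 0
  86 - 67 = 19
  96 - 86 = 10


Delta encoded: [4, 2, 1, 6, 4, 20, 30, 0, 19, 10]


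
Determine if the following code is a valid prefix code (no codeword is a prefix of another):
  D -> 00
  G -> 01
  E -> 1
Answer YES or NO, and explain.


Checking each pair (does one codeword prefix another?):
  D='00' vs G='01': no prefix
  D='00' vs E='1': no prefix
  G='01' vs D='00': no prefix
  G='01' vs E='1': no prefix
  E='1' vs D='00': no prefix
  E='1' vs G='01': no prefix
No violation found over all pairs.

YES -- this is a valid prefix code. No codeword is a prefix of any other codeword.


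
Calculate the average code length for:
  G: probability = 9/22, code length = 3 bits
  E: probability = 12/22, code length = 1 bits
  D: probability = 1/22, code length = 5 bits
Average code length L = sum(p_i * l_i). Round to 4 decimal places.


Weighted contributions p_i * l_i:
  G: (9/22) * 3 = 27/22
  E: (12/22) * 1 = 12/22
  D: (1/22) * 5 = 5/22
Sum = (27 + 12 + 5)/22 = 44/22

L = 44/22 = 2.0000 bits/symbol


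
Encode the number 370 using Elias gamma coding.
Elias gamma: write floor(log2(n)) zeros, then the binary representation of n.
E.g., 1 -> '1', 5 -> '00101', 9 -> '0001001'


num_bits = floor(log2(370)) + 1 = 9
leading_zeros = num_bits - 1 = 8
binary(370) = 101110010

Elias gamma(370) = '00000000' + '101110010' = 00000000101110010 (17 bits)


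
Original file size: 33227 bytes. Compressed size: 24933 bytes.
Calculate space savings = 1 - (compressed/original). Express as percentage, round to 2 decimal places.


ratio = compressed/original = 24933/33227 = 0.750384
savings = 1 - ratio = 1 - 0.750384 = 0.249616
as a percentage: 0.249616 * 100 = 24.96%

Space savings = 1 - 24933/33227 = 24.96%


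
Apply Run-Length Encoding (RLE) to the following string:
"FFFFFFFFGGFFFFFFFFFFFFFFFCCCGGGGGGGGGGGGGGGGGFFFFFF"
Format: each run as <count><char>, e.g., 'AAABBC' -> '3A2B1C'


Scanning runs left to right:
  i=0: run of 'F' x 8 -> '8F'
  i=8: run of 'G' x 2 -> '2G'
  i=10: run of 'F' x 15 -> '15F'
  i=25: run of 'C' x 3 -> '3C'
  i=28: run of 'G' x 17 -> '17G'
  i=45: run of 'F' x 6 -> '6F'

RLE = 8F2G15F3C17G6F


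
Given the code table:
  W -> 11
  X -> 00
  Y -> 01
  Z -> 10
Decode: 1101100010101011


Decoding:
11 -> W
01 -> Y
10 -> Z
00 -> X
10 -> Z
10 -> Z
10 -> Z
11 -> W


Result: WYZXZZZW


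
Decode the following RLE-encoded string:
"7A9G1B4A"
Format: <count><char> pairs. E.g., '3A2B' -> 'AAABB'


Expanding each <count><char> pair:
  7A -> 'AAAAAAA'
  9G -> 'GGGGGGGGG'
  1B -> 'B'
  4A -> 'AAAA'

Decoded = AAAAAAAGGGGGGGGGBAAAA


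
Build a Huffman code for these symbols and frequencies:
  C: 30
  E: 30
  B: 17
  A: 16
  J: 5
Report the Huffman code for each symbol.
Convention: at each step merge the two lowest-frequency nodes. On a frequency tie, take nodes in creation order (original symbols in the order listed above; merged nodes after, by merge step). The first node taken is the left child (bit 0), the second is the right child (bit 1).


Huffman tree construction:
Step 1: Merge J(5) + A(16) = 21
Step 2: Merge B(17) + (J+A)(21) = 38
Step 3: Merge C(30) + E(30) = 60
Step 4: Merge (B+(J+A))(38) + (C+E)(60) = 98
Read each symbol's code off the tree from the root (left child = 0, right child = 1).

Codes:
  C: 10 (length 2)
  E: 11 (length 2)
  B: 00 (length 2)
  A: 011 (length 3)
  J: 010 (length 3)
Average code length: 217/98 = 2.2143 bits/symbol


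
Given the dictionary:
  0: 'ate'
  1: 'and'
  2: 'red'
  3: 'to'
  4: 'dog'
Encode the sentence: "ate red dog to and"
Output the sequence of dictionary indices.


Look up each word in the dictionary:
  'ate' -> 0
  'red' -> 2
  'dog' -> 4
  'to' -> 3
  'and' -> 1

Encoded: [0, 2, 4, 3, 1]


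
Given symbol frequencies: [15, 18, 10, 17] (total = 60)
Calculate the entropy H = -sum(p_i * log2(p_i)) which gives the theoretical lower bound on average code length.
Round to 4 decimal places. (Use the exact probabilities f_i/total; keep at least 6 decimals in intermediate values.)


Per-symbol terms -p_i * log2(p_i) with p_i = f_i/60:
  p = 15/60 = 0.250000: log2(p) = -2.000000, -p*log2(p) = 0.500000
  p = 18/60 = 0.300000: log2(p) = -1.736966, -p*log2(p) = 0.521090
  p = 10/60 = 0.166667: log2(p) = -2.584963, -p*log2(p) = 0.430827
  p = 17/60 = 0.283333: log2(p) = -1.819428, -p*log2(p) = 0.515505
H = 0.500000 + 0.521090 + 0.430827 + 0.515505 = 1.967422

H = 1.9674 bits/symbol


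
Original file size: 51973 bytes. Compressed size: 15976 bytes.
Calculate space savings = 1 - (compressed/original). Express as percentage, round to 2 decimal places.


ratio = compressed/original = 15976/51973 = 0.30739
savings = 1 - ratio = 1 - 0.30739 = 0.69261
as a percentage: 0.69261 * 100 = 69.26%

Space savings = 1 - 15976/51973 = 69.26%


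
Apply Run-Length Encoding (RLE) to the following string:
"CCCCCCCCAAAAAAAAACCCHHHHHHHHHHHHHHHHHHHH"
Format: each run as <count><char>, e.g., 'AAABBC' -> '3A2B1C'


Scanning runs left to right:
  i=0: run of 'C' x 8 -> '8C'
  i=8: run of 'A' x 9 -> '9A'
  i=17: run of 'C' x 3 -> '3C'
  i=20: run of 'H' x 20 -> '20H'

RLE = 8C9A3C20H


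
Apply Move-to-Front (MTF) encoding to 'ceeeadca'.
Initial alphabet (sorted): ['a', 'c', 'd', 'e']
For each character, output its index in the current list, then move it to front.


MTF encoding:
'c': index 1 in ['a', 'c', 'd', 'e'] -> ['c', 'a', 'd', 'e']
'e': index 3 in ['c', 'a', 'd', 'e'] -> ['e', 'c', 'a', 'd']
'e': index 0 in ['e', 'c', 'a', 'd'] -> ['e', 'c', 'a', 'd']
'e': index 0 in ['e', 'c', 'a', 'd'] -> ['e', 'c', 'a', 'd']
'a': index 2 in ['e', 'c', 'a', 'd'] -> ['a', 'e', 'c', 'd']
'd': index 3 in ['a', 'e', 'c', 'd'] -> ['d', 'a', 'e', 'c']
'c': index 3 in ['d', 'a', 'e', 'c'] -> ['c', 'd', 'a', 'e']
'a': index 2 in ['c', 'd', 'a', 'e'] -> ['a', 'c', 'd', 'e']


Output: [1, 3, 0, 0, 2, 3, 3, 2]


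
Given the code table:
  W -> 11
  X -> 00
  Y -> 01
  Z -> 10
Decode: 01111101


Decoding:
01 -> Y
11 -> W
11 -> W
01 -> Y


Result: YWWY


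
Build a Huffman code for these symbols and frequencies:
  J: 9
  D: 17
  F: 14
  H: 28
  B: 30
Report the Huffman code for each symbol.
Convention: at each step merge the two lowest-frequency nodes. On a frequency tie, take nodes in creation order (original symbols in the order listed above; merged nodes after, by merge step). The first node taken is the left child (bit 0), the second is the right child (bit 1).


Huffman tree construction:
Step 1: Merge J(9) + F(14) = 23
Step 2: Merge D(17) + (J+F)(23) = 40
Step 3: Merge H(28) + B(30) = 58
Step 4: Merge (D+(J+F))(40) + (H+B)(58) = 98
Read each symbol's code off the tree from the root (left child = 0, right child = 1).

Codes:
  J: 010 (length 3)
  D: 00 (length 2)
  F: 011 (length 3)
  H: 10 (length 2)
  B: 11 (length 2)
Average code length: 219/98 = 2.2347 bits/symbol


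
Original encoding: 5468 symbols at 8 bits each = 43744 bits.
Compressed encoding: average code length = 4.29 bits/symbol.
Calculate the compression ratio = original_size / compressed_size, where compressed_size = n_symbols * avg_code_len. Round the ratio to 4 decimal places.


original_size = n_symbols * orig_bits = 5468 * 8 = 43744 bits
compressed_size = n_symbols * avg_code_len = 5468 * 4.29 = 23457.72 bits
ratio = original_size / compressed_size = 43744 / 23457.72 = 1.8648

Compression ratio = 1.8648


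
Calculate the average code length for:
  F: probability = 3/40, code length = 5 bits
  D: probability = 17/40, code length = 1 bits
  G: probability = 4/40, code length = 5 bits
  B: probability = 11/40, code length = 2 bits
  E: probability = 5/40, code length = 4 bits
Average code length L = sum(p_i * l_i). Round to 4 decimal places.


Weighted contributions p_i * l_i:
  F: (3/40) * 5 = 15/40
  D: (17/40) * 1 = 17/40
  G: (4/40) * 5 = 20/40
  B: (11/40) * 2 = 22/40
  E: (5/40) * 4 = 20/40
Sum = (15 + 17 + 20 + 22 + 20)/40 = 94/40

L = 94/40 = 2.3500 bits/symbol


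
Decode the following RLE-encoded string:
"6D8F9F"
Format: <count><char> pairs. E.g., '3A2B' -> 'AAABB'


Expanding each <count><char> pair:
  6D -> 'DDDDDD'
  8F -> 'FFFFFFFF'
  9F -> 'FFFFFFFFF'

Decoded = DDDDDDFFFFFFFFFFFFFFFFF


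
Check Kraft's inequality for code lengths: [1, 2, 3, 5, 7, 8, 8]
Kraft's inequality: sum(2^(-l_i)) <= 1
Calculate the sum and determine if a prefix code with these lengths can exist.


Sum = 2^(-1) + 2^(-2) + 2^(-3) + 2^(-5) + 2^(-7) + 2^(-8) + 2^(-8)
    = 0.5 + 0.25 + 0.125 + 0.03125 + 0.0078125 + 0.00390625 + 0.00390625
    = 236/256 = 0.921875
Since 0.921875 <= 1, Kraft's inequality IS satisfied.
A prefix code with these lengths CAN exist.

Kraft sum = 0.921875. Satisfied.


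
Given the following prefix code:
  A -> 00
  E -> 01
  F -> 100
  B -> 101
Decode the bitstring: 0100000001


Decoding step by step:
Bits 01 -> E
Bits 00 -> A
Bits 00 -> A
Bits 00 -> A
Bits 01 -> E


Decoded message: EAAAE


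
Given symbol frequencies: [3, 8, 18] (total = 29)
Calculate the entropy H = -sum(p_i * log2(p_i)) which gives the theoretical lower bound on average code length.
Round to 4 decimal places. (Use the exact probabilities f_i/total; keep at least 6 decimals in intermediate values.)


Per-symbol terms -p_i * log2(p_i) with p_i = f_i/29:
  p = 3/29 = 0.103448: log2(p) = -3.273018, -p*log2(p) = 0.338588
  p = 8/29 = 0.275862: log2(p) = -1.857981, -p*log2(p) = 0.512546
  p = 18/29 = 0.620690: log2(p) = -0.688056, -p*log2(p) = 0.427069
H = 0.338588 + 0.512546 + 0.427069 = 1.278203

H = 1.2782 bits/symbol


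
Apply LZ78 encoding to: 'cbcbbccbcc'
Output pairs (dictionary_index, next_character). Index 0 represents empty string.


LZ78 encoding steps:
Dictionary: {0: ''}
Step 1: w='' (idx 0), next='c' -> output (0, 'c'), add 'c' as idx 1
Step 2: w='' (idx 0), next='b' -> output (0, 'b'), add 'b' as idx 2
Step 3: w='c' (idx 1), next='b' -> output (1, 'b'), add 'cb' as idx 3
Step 4: w='b' (idx 2), next='c' -> output (2, 'c'), add 'bc' as idx 4
Step 5: w='cb' (idx 3), next='c' -> output (3, 'c'), add 'cbc' as idx 5
Step 6: w='c' (idx 1), end of input -> output (1, '')


Encoded: [(0, 'c'), (0, 'b'), (1, 'b'), (2, 'c'), (3, 'c'), (1, '')]


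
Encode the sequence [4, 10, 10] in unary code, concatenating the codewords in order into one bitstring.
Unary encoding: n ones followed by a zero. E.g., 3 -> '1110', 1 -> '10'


Encode each number as n ones followed by a terminating 0:
  4 -> 11110 (5 bits)
  10 -> 11111111110 (11 bits)
  10 -> 11111111110 (11 bits)
Total length = 5 + 11 + 11 = 27 bits.

Unary([4, 10, 10]) = 111101111111111011111111110 (27 bits)


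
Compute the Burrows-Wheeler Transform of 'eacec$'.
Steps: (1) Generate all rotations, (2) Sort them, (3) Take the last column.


Rotations (sorted):
  0: $eacec -> last char: c
  1: acec$e -> last char: e
  2: c$eace -> last char: e
  3: cec$ea -> last char: a
  4: eacec$ -> last char: $
  5: ec$eac -> last char: c


BWT = ceea$c


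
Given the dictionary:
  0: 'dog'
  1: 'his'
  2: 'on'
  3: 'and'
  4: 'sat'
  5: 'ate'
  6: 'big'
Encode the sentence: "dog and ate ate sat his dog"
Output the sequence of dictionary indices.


Look up each word in the dictionary:
  'dog' -> 0
  'and' -> 3
  'ate' -> 5
  'ate' -> 5
  'sat' -> 4
  'his' -> 1
  'dog' -> 0

Encoded: [0, 3, 5, 5, 4, 1, 0]


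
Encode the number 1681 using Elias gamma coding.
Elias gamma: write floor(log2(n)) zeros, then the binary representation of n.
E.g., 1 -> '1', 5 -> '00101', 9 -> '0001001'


num_bits = floor(log2(1681)) + 1 = 11
leading_zeros = num_bits - 1 = 10
binary(1681) = 11010010001

Elias gamma(1681) = '0000000000' + '11010010001' = 000000000011010010001 (21 bits)


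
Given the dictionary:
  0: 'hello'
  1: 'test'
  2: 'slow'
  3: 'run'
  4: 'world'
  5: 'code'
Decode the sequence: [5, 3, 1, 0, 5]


Look up each index in the dictionary:
  5 -> 'code'
  3 -> 'run'
  1 -> 'test'
  0 -> 'hello'
  5 -> 'code'

Decoded: "code run test hello code"


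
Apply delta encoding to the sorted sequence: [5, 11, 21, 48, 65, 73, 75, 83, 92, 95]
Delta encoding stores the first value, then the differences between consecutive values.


First value: 5
Deltas:
  11 - 5 = 6
  21 - 11 = 10
  48 - 21 = 27
  65 - 48 = 17
  73 - 65 = 8
  75 - 73 = 2
  83 - 75 = 8
  92 - 83 = 9
  95 - 92 = 3


Delta encoded: [5, 6, 10, 27, 17, 8, 2, 8, 9, 3]


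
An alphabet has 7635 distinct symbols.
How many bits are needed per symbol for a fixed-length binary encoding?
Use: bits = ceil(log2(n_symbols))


log2(7635) = 12.8984
Bracket: 2^12 = 4096 < 7635 <= 2^13 = 8192
So ceil(log2(7635)) = 13

bits = ceil(log2(7635)) = ceil(12.8984) = 13 bits


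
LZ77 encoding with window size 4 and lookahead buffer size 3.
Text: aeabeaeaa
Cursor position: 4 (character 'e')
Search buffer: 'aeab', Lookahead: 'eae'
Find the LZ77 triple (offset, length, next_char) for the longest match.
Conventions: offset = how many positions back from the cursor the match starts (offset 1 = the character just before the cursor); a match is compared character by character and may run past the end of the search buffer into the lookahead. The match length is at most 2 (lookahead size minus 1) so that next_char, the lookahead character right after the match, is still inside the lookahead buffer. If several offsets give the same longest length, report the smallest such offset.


Try each offset into the search buffer:
  offset=1 (pos 3, char 'b'): match length 0
  offset=2 (pos 2, char 'a'): match length 0
  offset=3 (pos 1, char 'e'): match length 2
  offset=4 (pos 0, char 'a'): match length 0
Longest match has length 2 at offset 3.
next_char = character at position 4 + 2 = 6 -> 'e'

Best match: offset=3, length=2 (matching 'ea' starting at position 1)
LZ77 triple: (3, 2, 'e')


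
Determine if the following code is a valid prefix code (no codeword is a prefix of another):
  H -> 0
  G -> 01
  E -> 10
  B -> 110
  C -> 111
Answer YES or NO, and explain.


Checking each pair (does one codeword prefix another?):
  H='0' vs G='01': prefix -- VIOLATION

NO -- this is NOT a valid prefix code. H (0) is a prefix of G (01).


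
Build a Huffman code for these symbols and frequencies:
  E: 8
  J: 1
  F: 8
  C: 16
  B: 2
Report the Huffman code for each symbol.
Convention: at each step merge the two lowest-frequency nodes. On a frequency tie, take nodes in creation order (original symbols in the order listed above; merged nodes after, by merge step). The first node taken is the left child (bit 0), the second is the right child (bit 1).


Huffman tree construction:
Step 1: Merge J(1) + B(2) = 3
Step 2: Merge (J+B)(3) + E(8) = 11
Step 3: Merge F(8) + ((J+B)+E)(11) = 19
Step 4: Merge C(16) + (F+((J+B)+E))(19) = 35
Read each symbol's code off the tree from the root (left child = 0, right child = 1).

Codes:
  E: 111 (length 3)
  J: 1100 (length 4)
  F: 10 (length 2)
  C: 0 (length 1)
  B: 1101 (length 4)
Average code length: 68/35 = 1.9429 bits/symbol


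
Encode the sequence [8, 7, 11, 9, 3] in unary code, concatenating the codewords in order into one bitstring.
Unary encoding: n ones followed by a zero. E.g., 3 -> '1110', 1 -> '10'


Encode each number as n ones followed by a terminating 0:
  8 -> 111111110 (9 bits)
  7 -> 11111110 (8 bits)
  11 -> 111111111110 (12 bits)
  9 -> 1111111110 (10 bits)
  3 -> 1110 (4 bits)
Total length = 9 + 8 + 12 + 10 + 4 = 43 bits.

Unary([8, 7, 11, 9, 3]) = 1111111101111111011111111111011111111101110 (43 bits)


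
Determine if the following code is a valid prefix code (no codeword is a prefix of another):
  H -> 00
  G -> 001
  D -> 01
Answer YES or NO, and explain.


Checking each pair (does one codeword prefix another?):
  H='00' vs G='001': prefix -- VIOLATION

NO -- this is NOT a valid prefix code. H (00) is a prefix of G (001).


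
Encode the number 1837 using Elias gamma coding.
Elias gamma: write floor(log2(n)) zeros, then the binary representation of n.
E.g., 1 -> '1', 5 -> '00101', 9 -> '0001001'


num_bits = floor(log2(1837)) + 1 = 11
leading_zeros = num_bits - 1 = 10
binary(1837) = 11100101101

Elias gamma(1837) = '0000000000' + '11100101101' = 000000000011100101101 (21 bits)
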